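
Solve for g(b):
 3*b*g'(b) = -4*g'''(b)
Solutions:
 g(b) = C1 + Integral(C2*airyai(-6^(1/3)*b/2) + C3*airybi(-6^(1/3)*b/2), b)


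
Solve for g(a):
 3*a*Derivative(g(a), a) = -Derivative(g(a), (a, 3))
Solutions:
 g(a) = C1 + Integral(C2*airyai(-3^(1/3)*a) + C3*airybi(-3^(1/3)*a), a)


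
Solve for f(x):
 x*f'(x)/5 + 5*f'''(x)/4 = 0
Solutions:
 f(x) = C1 + Integral(C2*airyai(-2^(2/3)*5^(1/3)*x/5) + C3*airybi(-2^(2/3)*5^(1/3)*x/5), x)


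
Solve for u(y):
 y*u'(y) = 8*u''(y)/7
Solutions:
 u(y) = C1 + C2*erfi(sqrt(7)*y/4)


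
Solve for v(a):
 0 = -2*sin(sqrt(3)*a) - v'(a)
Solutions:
 v(a) = C1 + 2*sqrt(3)*cos(sqrt(3)*a)/3


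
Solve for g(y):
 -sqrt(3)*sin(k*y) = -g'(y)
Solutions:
 g(y) = C1 - sqrt(3)*cos(k*y)/k


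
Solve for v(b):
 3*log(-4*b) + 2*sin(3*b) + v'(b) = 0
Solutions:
 v(b) = C1 - 3*b*log(-b) - 6*b*log(2) + 3*b + 2*cos(3*b)/3


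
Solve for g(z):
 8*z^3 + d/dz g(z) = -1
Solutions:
 g(z) = C1 - 2*z^4 - z


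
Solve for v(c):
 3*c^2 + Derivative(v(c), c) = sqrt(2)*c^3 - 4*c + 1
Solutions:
 v(c) = C1 + sqrt(2)*c^4/4 - c^3 - 2*c^2 + c


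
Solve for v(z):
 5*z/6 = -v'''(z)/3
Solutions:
 v(z) = C1 + C2*z + C3*z^2 - 5*z^4/48


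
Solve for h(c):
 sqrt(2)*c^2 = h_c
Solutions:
 h(c) = C1 + sqrt(2)*c^3/3


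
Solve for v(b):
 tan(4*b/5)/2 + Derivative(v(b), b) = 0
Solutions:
 v(b) = C1 + 5*log(cos(4*b/5))/8


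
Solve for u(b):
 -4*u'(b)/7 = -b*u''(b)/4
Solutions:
 u(b) = C1 + C2*b^(23/7)


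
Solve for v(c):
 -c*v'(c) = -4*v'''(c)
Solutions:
 v(c) = C1 + Integral(C2*airyai(2^(1/3)*c/2) + C3*airybi(2^(1/3)*c/2), c)


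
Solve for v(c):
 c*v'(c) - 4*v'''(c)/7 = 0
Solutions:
 v(c) = C1 + Integral(C2*airyai(14^(1/3)*c/2) + C3*airybi(14^(1/3)*c/2), c)


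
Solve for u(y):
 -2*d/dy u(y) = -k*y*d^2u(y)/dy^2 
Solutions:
 u(y) = C1 + y^(((re(k) + 2)*re(k) + im(k)^2)/(re(k)^2 + im(k)^2))*(C2*sin(2*log(y)*Abs(im(k))/(re(k)^2 + im(k)^2)) + C3*cos(2*log(y)*im(k)/(re(k)^2 + im(k)^2)))


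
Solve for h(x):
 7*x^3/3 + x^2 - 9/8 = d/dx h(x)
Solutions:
 h(x) = C1 + 7*x^4/12 + x^3/3 - 9*x/8


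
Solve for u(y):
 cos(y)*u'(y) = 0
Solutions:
 u(y) = C1


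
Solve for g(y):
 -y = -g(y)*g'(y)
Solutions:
 g(y) = -sqrt(C1 + y^2)
 g(y) = sqrt(C1 + y^2)


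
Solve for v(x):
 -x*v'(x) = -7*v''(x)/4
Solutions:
 v(x) = C1 + C2*erfi(sqrt(14)*x/7)


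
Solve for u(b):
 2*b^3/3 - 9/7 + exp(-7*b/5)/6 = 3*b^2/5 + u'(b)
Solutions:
 u(b) = C1 + b^4/6 - b^3/5 - 9*b/7 - 5*exp(-7*b/5)/42


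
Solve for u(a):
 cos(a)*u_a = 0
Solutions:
 u(a) = C1


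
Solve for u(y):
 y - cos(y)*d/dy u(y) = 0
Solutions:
 u(y) = C1 + Integral(y/cos(y), y)


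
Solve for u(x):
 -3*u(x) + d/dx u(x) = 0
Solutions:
 u(x) = C1*exp(3*x)


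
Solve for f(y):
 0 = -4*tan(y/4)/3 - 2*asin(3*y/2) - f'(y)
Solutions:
 f(y) = C1 - 2*y*asin(3*y/2) - 2*sqrt(4 - 9*y^2)/3 + 16*log(cos(y/4))/3


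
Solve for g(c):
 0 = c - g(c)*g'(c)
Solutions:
 g(c) = -sqrt(C1 + c^2)
 g(c) = sqrt(C1 + c^2)


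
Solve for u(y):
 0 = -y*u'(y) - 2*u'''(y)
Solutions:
 u(y) = C1 + Integral(C2*airyai(-2^(2/3)*y/2) + C3*airybi(-2^(2/3)*y/2), y)


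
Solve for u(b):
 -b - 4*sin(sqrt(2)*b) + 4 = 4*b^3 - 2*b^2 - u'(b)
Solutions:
 u(b) = C1 + b^4 - 2*b^3/3 + b^2/2 - 4*b - 2*sqrt(2)*cos(sqrt(2)*b)


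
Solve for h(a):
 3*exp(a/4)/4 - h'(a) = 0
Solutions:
 h(a) = C1 + 3*exp(a/4)


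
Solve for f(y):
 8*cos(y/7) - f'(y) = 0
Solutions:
 f(y) = C1 + 56*sin(y/7)


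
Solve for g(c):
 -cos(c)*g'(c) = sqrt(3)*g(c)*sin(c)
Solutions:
 g(c) = C1*cos(c)^(sqrt(3))


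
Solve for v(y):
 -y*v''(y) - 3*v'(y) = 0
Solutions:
 v(y) = C1 + C2/y^2


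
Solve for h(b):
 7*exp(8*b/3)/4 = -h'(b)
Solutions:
 h(b) = C1 - 21*exp(8*b/3)/32


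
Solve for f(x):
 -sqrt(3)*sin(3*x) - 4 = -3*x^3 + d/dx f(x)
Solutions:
 f(x) = C1 + 3*x^4/4 - 4*x + sqrt(3)*cos(3*x)/3


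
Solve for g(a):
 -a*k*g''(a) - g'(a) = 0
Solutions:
 g(a) = C1 + a^(((re(k) - 1)*re(k) + im(k)^2)/(re(k)^2 + im(k)^2))*(C2*sin(log(a)*Abs(im(k))/(re(k)^2 + im(k)^2)) + C3*cos(log(a)*im(k)/(re(k)^2 + im(k)^2)))


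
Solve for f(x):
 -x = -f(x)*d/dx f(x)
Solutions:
 f(x) = -sqrt(C1 + x^2)
 f(x) = sqrt(C1 + x^2)


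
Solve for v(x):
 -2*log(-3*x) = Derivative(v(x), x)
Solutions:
 v(x) = C1 - 2*x*log(-x) + 2*x*(1 - log(3))


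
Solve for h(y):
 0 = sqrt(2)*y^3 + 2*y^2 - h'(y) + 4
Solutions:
 h(y) = C1 + sqrt(2)*y^4/4 + 2*y^3/3 + 4*y


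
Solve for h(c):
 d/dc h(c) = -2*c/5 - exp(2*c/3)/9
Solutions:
 h(c) = C1 - c^2/5 - exp(2*c/3)/6


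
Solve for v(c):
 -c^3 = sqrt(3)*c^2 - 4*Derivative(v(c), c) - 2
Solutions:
 v(c) = C1 + c^4/16 + sqrt(3)*c^3/12 - c/2


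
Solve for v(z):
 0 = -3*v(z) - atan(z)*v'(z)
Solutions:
 v(z) = C1*exp(-3*Integral(1/atan(z), z))


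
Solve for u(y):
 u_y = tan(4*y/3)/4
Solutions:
 u(y) = C1 - 3*log(cos(4*y/3))/16


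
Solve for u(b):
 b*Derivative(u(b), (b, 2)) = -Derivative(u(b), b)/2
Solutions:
 u(b) = C1 + C2*sqrt(b)


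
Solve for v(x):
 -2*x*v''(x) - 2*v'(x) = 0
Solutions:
 v(x) = C1 + C2*log(x)


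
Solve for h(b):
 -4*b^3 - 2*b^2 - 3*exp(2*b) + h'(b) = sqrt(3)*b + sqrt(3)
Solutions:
 h(b) = C1 + b^4 + 2*b^3/3 + sqrt(3)*b^2/2 + sqrt(3)*b + 3*exp(2*b)/2


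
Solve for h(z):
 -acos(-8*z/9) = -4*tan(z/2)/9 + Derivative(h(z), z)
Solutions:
 h(z) = C1 - z*acos(-8*z/9) - sqrt(81 - 64*z^2)/8 - 8*log(cos(z/2))/9


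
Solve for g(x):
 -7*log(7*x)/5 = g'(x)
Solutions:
 g(x) = C1 - 7*x*log(x)/5 - 7*x*log(7)/5 + 7*x/5


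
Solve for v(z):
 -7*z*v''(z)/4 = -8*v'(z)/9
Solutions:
 v(z) = C1 + C2*z^(95/63)


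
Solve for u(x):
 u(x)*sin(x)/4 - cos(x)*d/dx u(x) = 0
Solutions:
 u(x) = C1/cos(x)^(1/4)


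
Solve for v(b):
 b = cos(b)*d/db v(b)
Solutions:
 v(b) = C1 + Integral(b/cos(b), b)


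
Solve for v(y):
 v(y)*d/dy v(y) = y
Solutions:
 v(y) = -sqrt(C1 + y^2)
 v(y) = sqrt(C1 + y^2)


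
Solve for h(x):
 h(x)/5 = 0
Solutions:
 h(x) = 0


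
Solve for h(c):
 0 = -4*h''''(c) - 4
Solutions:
 h(c) = C1 + C2*c + C3*c^2 + C4*c^3 - c^4/24


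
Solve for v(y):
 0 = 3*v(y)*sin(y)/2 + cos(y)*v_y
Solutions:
 v(y) = C1*cos(y)^(3/2)


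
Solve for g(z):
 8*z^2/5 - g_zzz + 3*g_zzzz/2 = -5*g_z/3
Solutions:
 g(z) = C1 + C2*exp(z*(4/(9*sqrt(1945) + 397)^(1/3) + 4 + (9*sqrt(1945) + 397)^(1/3))/18)*sin(sqrt(3)*z*(-(9*sqrt(1945) + 397)^(1/3) + 4/(9*sqrt(1945) + 397)^(1/3))/18) + C3*exp(z*(4/(9*sqrt(1945) + 397)^(1/3) + 4 + (9*sqrt(1945) + 397)^(1/3))/18)*cos(sqrt(3)*z*(-(9*sqrt(1945) + 397)^(1/3) + 4/(9*sqrt(1945) + 397)^(1/3))/18) + C4*exp(z*(-(9*sqrt(1945) + 397)^(1/3) - 4/(9*sqrt(1945) + 397)^(1/3) + 2)/9) - 8*z^3/25 - 144*z/125


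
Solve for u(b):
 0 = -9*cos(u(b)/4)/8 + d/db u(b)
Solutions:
 -9*b/8 - 2*log(sin(u(b)/4) - 1) + 2*log(sin(u(b)/4) + 1) = C1


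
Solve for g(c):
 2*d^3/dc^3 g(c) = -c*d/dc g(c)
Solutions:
 g(c) = C1 + Integral(C2*airyai(-2^(2/3)*c/2) + C3*airybi(-2^(2/3)*c/2), c)


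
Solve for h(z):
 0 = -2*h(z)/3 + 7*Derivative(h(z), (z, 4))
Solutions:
 h(z) = C1*exp(-2^(1/4)*21^(3/4)*z/21) + C2*exp(2^(1/4)*21^(3/4)*z/21) + C3*sin(2^(1/4)*21^(3/4)*z/21) + C4*cos(2^(1/4)*21^(3/4)*z/21)


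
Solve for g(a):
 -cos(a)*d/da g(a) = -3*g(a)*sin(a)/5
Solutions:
 g(a) = C1/cos(a)^(3/5)


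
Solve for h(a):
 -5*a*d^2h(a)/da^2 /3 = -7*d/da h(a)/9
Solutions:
 h(a) = C1 + C2*a^(22/15)


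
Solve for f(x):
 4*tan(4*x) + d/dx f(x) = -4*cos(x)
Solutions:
 f(x) = C1 + log(cos(4*x)) - 4*sin(x)


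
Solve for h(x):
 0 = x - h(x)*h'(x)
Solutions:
 h(x) = -sqrt(C1 + x^2)
 h(x) = sqrt(C1 + x^2)


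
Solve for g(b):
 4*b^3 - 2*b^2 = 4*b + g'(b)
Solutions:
 g(b) = C1 + b^4 - 2*b^3/3 - 2*b^2


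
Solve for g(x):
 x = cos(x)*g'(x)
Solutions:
 g(x) = C1 + Integral(x/cos(x), x)


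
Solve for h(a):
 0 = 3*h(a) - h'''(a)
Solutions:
 h(a) = C3*exp(3^(1/3)*a) + (C1*sin(3^(5/6)*a/2) + C2*cos(3^(5/6)*a/2))*exp(-3^(1/3)*a/2)


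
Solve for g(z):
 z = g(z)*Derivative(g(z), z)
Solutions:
 g(z) = -sqrt(C1 + z^2)
 g(z) = sqrt(C1 + z^2)


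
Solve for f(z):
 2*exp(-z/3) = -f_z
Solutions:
 f(z) = C1 + 6*exp(-z/3)


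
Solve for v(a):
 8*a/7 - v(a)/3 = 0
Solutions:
 v(a) = 24*a/7


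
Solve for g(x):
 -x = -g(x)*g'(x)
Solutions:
 g(x) = -sqrt(C1 + x^2)
 g(x) = sqrt(C1 + x^2)


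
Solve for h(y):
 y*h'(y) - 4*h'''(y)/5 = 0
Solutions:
 h(y) = C1 + Integral(C2*airyai(10^(1/3)*y/2) + C3*airybi(10^(1/3)*y/2), y)


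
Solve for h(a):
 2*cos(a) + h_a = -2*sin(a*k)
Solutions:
 h(a) = C1 - 2*sin(a) + 2*cos(a*k)/k


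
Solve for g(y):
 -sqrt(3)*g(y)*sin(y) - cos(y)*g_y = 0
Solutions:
 g(y) = C1*cos(y)^(sqrt(3))


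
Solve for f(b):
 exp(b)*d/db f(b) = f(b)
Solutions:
 f(b) = C1*exp(-exp(-b))


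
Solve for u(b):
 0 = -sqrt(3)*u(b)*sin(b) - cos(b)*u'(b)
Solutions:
 u(b) = C1*cos(b)^(sqrt(3))


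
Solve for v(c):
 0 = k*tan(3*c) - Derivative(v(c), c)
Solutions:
 v(c) = C1 - k*log(cos(3*c))/3


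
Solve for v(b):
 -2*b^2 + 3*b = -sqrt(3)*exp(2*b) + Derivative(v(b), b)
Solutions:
 v(b) = C1 - 2*b^3/3 + 3*b^2/2 + sqrt(3)*exp(2*b)/2


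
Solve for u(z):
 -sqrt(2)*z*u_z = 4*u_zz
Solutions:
 u(z) = C1 + C2*erf(2^(3/4)*z/4)


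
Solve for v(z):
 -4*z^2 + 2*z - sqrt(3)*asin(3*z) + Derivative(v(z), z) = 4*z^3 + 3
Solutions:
 v(z) = C1 + z^4 + 4*z^3/3 - z^2 + 3*z + sqrt(3)*(z*asin(3*z) + sqrt(1 - 9*z^2)/3)


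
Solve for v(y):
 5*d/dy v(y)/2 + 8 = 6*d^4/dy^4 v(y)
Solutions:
 v(y) = C1 + C4*exp(90^(1/3)*y/6) - 16*y/5 + (C2*sin(10^(1/3)*3^(1/6)*y/4) + C3*cos(10^(1/3)*3^(1/6)*y/4))*exp(-90^(1/3)*y/12)


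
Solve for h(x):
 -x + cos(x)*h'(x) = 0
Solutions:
 h(x) = C1 + Integral(x/cos(x), x)


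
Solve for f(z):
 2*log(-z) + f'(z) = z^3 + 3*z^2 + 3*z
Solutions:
 f(z) = C1 + z^4/4 + z^3 + 3*z^2/2 - 2*z*log(-z) + 2*z


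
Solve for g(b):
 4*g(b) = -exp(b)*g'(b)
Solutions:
 g(b) = C1*exp(4*exp(-b))


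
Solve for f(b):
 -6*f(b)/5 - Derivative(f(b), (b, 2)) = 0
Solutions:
 f(b) = C1*sin(sqrt(30)*b/5) + C2*cos(sqrt(30)*b/5)


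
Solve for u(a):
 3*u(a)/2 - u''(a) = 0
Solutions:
 u(a) = C1*exp(-sqrt(6)*a/2) + C2*exp(sqrt(6)*a/2)


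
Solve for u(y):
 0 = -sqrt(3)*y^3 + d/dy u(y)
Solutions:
 u(y) = C1 + sqrt(3)*y^4/4


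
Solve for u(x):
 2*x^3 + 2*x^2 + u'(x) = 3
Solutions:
 u(x) = C1 - x^4/2 - 2*x^3/3 + 3*x


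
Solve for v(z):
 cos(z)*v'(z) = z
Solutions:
 v(z) = C1 + Integral(z/cos(z), z)


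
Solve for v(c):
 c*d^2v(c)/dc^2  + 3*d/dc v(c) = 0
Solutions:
 v(c) = C1 + C2/c^2


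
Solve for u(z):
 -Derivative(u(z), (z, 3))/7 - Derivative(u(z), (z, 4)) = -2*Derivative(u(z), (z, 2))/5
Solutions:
 u(z) = C1 + C2*z + C3*exp(z*(-5 + sqrt(1985))/70) + C4*exp(-z*(5 + sqrt(1985))/70)


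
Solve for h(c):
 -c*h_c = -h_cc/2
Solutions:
 h(c) = C1 + C2*erfi(c)


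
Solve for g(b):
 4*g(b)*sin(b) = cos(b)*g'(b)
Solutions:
 g(b) = C1/cos(b)^4


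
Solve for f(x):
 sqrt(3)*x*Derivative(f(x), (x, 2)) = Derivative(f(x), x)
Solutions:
 f(x) = C1 + C2*x^(sqrt(3)/3 + 1)


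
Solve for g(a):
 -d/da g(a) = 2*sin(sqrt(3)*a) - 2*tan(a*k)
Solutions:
 g(a) = C1 + 2*Piecewise((-log(cos(a*k))/k, Ne(k, 0)), (0, True)) + 2*sqrt(3)*cos(sqrt(3)*a)/3


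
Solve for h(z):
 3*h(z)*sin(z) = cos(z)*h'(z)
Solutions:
 h(z) = C1/cos(z)^3


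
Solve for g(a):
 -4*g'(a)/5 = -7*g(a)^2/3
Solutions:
 g(a) = -12/(C1 + 35*a)


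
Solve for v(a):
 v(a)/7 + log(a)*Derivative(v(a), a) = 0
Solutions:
 v(a) = C1*exp(-li(a)/7)


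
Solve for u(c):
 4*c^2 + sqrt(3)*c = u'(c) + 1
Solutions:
 u(c) = C1 + 4*c^3/3 + sqrt(3)*c^2/2 - c


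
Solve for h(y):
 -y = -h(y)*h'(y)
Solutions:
 h(y) = -sqrt(C1 + y^2)
 h(y) = sqrt(C1 + y^2)


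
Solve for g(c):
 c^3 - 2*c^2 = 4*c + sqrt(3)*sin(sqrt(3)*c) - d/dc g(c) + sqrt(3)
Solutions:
 g(c) = C1 - c^4/4 + 2*c^3/3 + 2*c^2 + sqrt(3)*c - cos(sqrt(3)*c)


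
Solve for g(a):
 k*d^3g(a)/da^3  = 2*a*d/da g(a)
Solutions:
 g(a) = C1 + Integral(C2*airyai(2^(1/3)*a*(1/k)^(1/3)) + C3*airybi(2^(1/3)*a*(1/k)^(1/3)), a)


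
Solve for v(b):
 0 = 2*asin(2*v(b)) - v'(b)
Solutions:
 Integral(1/asin(2*_y), (_y, v(b))) = C1 + 2*b


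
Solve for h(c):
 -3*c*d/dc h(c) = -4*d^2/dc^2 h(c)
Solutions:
 h(c) = C1 + C2*erfi(sqrt(6)*c/4)


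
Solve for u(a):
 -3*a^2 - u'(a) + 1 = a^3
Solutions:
 u(a) = C1 - a^4/4 - a^3 + a


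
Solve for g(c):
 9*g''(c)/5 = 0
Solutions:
 g(c) = C1 + C2*c


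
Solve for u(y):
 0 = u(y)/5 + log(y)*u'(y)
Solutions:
 u(y) = C1*exp(-li(y)/5)


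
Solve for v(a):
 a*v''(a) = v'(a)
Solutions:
 v(a) = C1 + C2*a^2


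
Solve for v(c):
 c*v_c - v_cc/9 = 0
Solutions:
 v(c) = C1 + C2*erfi(3*sqrt(2)*c/2)


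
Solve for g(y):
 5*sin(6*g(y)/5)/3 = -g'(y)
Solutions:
 5*y/3 + 5*log(cos(6*g(y)/5) - 1)/12 - 5*log(cos(6*g(y)/5) + 1)/12 = C1


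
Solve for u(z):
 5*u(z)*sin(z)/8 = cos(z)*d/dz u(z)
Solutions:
 u(z) = C1/cos(z)^(5/8)


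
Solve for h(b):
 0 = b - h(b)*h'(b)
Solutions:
 h(b) = -sqrt(C1 + b^2)
 h(b) = sqrt(C1 + b^2)


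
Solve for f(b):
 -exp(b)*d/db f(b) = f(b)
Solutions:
 f(b) = C1*exp(exp(-b))


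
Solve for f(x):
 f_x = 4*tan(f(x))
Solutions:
 f(x) = pi - asin(C1*exp(4*x))
 f(x) = asin(C1*exp(4*x))


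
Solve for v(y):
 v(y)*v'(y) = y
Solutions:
 v(y) = -sqrt(C1 + y^2)
 v(y) = sqrt(C1 + y^2)


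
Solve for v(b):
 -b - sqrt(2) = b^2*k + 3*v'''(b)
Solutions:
 v(b) = C1 + C2*b + C3*b^2 - b^5*k/180 - b^4/72 - sqrt(2)*b^3/18


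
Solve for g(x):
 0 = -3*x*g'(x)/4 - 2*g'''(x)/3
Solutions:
 g(x) = C1 + Integral(C2*airyai(-3^(2/3)*x/2) + C3*airybi(-3^(2/3)*x/2), x)


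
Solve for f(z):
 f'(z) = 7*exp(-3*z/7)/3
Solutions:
 f(z) = C1 - 49*exp(-3*z/7)/9


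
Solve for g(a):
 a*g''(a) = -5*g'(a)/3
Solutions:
 g(a) = C1 + C2/a^(2/3)


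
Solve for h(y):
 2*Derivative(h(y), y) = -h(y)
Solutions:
 h(y) = C1*exp(-y/2)


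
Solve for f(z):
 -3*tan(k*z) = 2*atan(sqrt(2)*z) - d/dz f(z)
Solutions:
 f(z) = C1 + 2*z*atan(sqrt(2)*z) + 3*Piecewise((-log(cos(k*z))/k, Ne(k, 0)), (0, True)) - sqrt(2)*log(2*z^2 + 1)/2


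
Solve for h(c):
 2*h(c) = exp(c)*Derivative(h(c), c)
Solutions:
 h(c) = C1*exp(-2*exp(-c))


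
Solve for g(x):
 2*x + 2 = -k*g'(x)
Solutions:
 g(x) = C1 - x^2/k - 2*x/k


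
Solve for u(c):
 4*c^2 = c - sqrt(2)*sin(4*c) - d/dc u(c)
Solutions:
 u(c) = C1 - 4*c^3/3 + c^2/2 + sqrt(2)*cos(4*c)/4


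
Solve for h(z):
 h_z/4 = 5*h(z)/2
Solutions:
 h(z) = C1*exp(10*z)


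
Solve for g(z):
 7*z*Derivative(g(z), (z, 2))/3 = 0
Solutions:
 g(z) = C1 + C2*z


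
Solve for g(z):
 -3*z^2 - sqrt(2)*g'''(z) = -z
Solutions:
 g(z) = C1 + C2*z + C3*z^2 - sqrt(2)*z^5/40 + sqrt(2)*z^4/48


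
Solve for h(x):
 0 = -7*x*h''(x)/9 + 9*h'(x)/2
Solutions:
 h(x) = C1 + C2*x^(95/14)


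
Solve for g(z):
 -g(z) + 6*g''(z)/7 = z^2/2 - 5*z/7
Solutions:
 g(z) = C1*exp(-sqrt(42)*z/6) + C2*exp(sqrt(42)*z/6) - z^2/2 + 5*z/7 - 6/7


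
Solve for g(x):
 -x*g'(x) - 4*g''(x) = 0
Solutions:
 g(x) = C1 + C2*erf(sqrt(2)*x/4)


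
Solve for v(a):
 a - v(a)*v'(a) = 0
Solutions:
 v(a) = -sqrt(C1 + a^2)
 v(a) = sqrt(C1 + a^2)


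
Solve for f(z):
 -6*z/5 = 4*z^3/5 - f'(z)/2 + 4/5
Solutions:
 f(z) = C1 + 2*z^4/5 + 6*z^2/5 + 8*z/5


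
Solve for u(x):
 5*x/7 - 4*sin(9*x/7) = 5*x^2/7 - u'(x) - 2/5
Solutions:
 u(x) = C1 + 5*x^3/21 - 5*x^2/14 - 2*x/5 - 28*cos(9*x/7)/9


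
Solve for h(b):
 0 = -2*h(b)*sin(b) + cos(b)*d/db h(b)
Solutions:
 h(b) = C1/cos(b)^2


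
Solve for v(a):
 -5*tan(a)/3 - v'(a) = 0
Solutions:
 v(a) = C1 + 5*log(cos(a))/3


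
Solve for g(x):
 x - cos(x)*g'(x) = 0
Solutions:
 g(x) = C1 + Integral(x/cos(x), x)


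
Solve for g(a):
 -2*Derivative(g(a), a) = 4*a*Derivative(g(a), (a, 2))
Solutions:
 g(a) = C1 + C2*sqrt(a)


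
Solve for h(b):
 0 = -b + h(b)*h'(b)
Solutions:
 h(b) = -sqrt(C1 + b^2)
 h(b) = sqrt(C1 + b^2)


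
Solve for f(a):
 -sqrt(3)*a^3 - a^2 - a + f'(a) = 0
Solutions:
 f(a) = C1 + sqrt(3)*a^4/4 + a^3/3 + a^2/2


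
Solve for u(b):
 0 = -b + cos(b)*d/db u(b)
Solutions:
 u(b) = C1 + Integral(b/cos(b), b)


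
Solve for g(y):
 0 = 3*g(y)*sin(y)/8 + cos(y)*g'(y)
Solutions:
 g(y) = C1*cos(y)^(3/8)


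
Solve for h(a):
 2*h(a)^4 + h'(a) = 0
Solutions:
 h(a) = (-3^(2/3) - 3*3^(1/6)*I)*(1/(C1 + 2*a))^(1/3)/6
 h(a) = (-3^(2/3) + 3*3^(1/6)*I)*(1/(C1 + 2*a))^(1/3)/6
 h(a) = (1/(C1 + 6*a))^(1/3)


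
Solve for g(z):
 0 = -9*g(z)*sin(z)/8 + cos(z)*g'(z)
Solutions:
 g(z) = C1/cos(z)^(9/8)


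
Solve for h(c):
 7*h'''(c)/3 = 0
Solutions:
 h(c) = C1 + C2*c + C3*c^2


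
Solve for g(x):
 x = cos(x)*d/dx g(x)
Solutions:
 g(x) = C1 + Integral(x/cos(x), x)


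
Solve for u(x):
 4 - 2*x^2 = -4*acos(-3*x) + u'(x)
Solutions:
 u(x) = C1 - 2*x^3/3 + 4*x*acos(-3*x) + 4*x + 4*sqrt(1 - 9*x^2)/3


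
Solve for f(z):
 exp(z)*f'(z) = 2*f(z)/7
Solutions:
 f(z) = C1*exp(-2*exp(-z)/7)


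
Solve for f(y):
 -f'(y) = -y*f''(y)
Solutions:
 f(y) = C1 + C2*y^2


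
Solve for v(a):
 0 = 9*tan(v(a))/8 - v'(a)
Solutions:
 v(a) = pi - asin(C1*exp(9*a/8))
 v(a) = asin(C1*exp(9*a/8))


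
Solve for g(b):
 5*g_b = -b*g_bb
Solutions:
 g(b) = C1 + C2/b^4


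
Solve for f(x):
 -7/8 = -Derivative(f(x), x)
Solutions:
 f(x) = C1 + 7*x/8


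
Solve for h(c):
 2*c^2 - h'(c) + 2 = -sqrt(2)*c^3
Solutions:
 h(c) = C1 + sqrt(2)*c^4/4 + 2*c^3/3 + 2*c


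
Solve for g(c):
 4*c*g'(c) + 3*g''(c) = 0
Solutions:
 g(c) = C1 + C2*erf(sqrt(6)*c/3)


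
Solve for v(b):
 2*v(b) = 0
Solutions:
 v(b) = 0


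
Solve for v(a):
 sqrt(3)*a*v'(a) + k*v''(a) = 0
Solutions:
 v(a) = C1 + C2*sqrt(k)*erf(sqrt(2)*3^(1/4)*a*sqrt(1/k)/2)


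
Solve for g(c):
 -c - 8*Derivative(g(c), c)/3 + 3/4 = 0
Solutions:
 g(c) = C1 - 3*c^2/16 + 9*c/32


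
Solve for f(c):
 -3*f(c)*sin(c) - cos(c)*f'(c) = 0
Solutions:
 f(c) = C1*cos(c)^3


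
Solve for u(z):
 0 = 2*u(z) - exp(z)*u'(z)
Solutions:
 u(z) = C1*exp(-2*exp(-z))


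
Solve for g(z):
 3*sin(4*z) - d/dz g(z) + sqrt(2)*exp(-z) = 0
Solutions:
 g(z) = C1 - 3*cos(4*z)/4 - sqrt(2)*exp(-z)


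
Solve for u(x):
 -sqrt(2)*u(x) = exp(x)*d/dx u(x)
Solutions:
 u(x) = C1*exp(sqrt(2)*exp(-x))


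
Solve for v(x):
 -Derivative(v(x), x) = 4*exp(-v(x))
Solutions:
 v(x) = log(C1 - 4*x)


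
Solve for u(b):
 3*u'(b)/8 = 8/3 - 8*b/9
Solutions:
 u(b) = C1 - 32*b^2/27 + 64*b/9


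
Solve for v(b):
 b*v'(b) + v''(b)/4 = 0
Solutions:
 v(b) = C1 + C2*erf(sqrt(2)*b)


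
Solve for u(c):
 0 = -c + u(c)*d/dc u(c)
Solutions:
 u(c) = -sqrt(C1 + c^2)
 u(c) = sqrt(C1 + c^2)


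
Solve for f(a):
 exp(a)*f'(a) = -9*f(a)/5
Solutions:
 f(a) = C1*exp(9*exp(-a)/5)


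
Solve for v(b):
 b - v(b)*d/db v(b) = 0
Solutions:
 v(b) = -sqrt(C1 + b^2)
 v(b) = sqrt(C1 + b^2)


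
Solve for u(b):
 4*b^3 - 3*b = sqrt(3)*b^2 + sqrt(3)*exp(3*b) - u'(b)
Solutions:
 u(b) = C1 - b^4 + sqrt(3)*b^3/3 + 3*b^2/2 + sqrt(3)*exp(3*b)/3


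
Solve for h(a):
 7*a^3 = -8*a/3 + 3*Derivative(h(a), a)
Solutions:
 h(a) = C1 + 7*a^4/12 + 4*a^2/9


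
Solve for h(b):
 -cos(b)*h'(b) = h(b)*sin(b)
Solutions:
 h(b) = C1*cos(b)


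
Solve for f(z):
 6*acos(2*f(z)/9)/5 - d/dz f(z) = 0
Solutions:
 Integral(1/acos(2*_y/9), (_y, f(z))) = C1 + 6*z/5


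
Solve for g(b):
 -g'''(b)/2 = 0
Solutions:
 g(b) = C1 + C2*b + C3*b^2


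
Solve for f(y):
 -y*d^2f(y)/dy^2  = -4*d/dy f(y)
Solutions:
 f(y) = C1 + C2*y^5


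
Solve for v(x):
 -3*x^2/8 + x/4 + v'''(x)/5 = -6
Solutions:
 v(x) = C1 + C2*x + C3*x^2 + x^5/32 - 5*x^4/96 - 5*x^3


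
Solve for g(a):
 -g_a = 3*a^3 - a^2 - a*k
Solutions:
 g(a) = C1 - 3*a^4/4 + a^3/3 + a^2*k/2


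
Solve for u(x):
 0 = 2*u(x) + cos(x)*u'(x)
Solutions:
 u(x) = C1*(sin(x) - 1)/(sin(x) + 1)


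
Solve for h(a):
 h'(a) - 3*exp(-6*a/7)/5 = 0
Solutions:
 h(a) = C1 - 7*exp(-6*a/7)/10


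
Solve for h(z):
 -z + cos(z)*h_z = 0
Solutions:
 h(z) = C1 + Integral(z/cos(z), z)


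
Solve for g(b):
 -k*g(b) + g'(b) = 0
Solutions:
 g(b) = C1*exp(b*k)


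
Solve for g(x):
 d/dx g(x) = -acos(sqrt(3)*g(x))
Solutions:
 Integral(1/acos(sqrt(3)*_y), (_y, g(x))) = C1 - x


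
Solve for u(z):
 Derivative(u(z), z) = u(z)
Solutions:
 u(z) = C1*exp(z)


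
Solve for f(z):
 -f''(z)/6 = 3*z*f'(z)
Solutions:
 f(z) = C1 + C2*erf(3*z)


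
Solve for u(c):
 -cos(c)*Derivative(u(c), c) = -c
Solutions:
 u(c) = C1 + Integral(c/cos(c), c)


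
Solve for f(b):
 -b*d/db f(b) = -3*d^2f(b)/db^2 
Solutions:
 f(b) = C1 + C2*erfi(sqrt(6)*b/6)


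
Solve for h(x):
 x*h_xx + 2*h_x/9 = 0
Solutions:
 h(x) = C1 + C2*x^(7/9)


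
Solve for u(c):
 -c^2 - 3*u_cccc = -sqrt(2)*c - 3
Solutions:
 u(c) = C1 + C2*c + C3*c^2 + C4*c^3 - c^6/1080 + sqrt(2)*c^5/360 + c^4/24


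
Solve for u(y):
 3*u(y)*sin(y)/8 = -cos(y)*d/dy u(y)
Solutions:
 u(y) = C1*cos(y)^(3/8)


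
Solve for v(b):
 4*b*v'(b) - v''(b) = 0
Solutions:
 v(b) = C1 + C2*erfi(sqrt(2)*b)


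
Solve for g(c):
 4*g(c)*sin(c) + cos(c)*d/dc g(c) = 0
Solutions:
 g(c) = C1*cos(c)^4


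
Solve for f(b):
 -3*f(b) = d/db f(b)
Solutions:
 f(b) = C1*exp(-3*b)


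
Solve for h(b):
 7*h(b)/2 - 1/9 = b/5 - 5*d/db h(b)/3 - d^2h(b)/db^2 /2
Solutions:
 h(b) = 2*b/35 + (C1*sin(sqrt(38)*b/3) + C2*cos(sqrt(38)*b/3))*exp(-5*b/3) + 2/441


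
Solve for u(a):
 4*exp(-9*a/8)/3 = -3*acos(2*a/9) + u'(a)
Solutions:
 u(a) = C1 + 3*a*acos(2*a/9) - 3*sqrt(81 - 4*a^2)/2 - 32*exp(-9*a/8)/27


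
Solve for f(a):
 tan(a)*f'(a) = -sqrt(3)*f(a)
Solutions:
 f(a) = C1/sin(a)^(sqrt(3))


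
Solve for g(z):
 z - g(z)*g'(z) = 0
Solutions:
 g(z) = -sqrt(C1 + z^2)
 g(z) = sqrt(C1 + z^2)


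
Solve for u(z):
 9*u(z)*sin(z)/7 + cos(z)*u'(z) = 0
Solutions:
 u(z) = C1*cos(z)^(9/7)


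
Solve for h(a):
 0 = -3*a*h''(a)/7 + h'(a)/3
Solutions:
 h(a) = C1 + C2*a^(16/9)


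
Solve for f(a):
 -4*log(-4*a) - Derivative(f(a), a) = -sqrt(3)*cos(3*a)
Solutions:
 f(a) = C1 - 4*a*log(-a) - 8*a*log(2) + 4*a + sqrt(3)*sin(3*a)/3


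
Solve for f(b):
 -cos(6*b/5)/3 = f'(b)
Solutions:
 f(b) = C1 - 5*sin(6*b/5)/18


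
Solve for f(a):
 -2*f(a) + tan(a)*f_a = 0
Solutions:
 f(a) = C1*sin(a)^2


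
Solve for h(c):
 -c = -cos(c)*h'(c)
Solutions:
 h(c) = C1 + Integral(c/cos(c), c)


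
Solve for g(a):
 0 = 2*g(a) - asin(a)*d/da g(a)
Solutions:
 g(a) = C1*exp(2*Integral(1/asin(a), a))


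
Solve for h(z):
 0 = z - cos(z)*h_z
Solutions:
 h(z) = C1 + Integral(z/cos(z), z)


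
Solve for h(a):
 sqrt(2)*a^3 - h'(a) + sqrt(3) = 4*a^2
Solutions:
 h(a) = C1 + sqrt(2)*a^4/4 - 4*a^3/3 + sqrt(3)*a


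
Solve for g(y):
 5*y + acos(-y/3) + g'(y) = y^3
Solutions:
 g(y) = C1 + y^4/4 - 5*y^2/2 - y*acos(-y/3) - sqrt(9 - y^2)


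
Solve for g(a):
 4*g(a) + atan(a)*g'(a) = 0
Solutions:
 g(a) = C1*exp(-4*Integral(1/atan(a), a))


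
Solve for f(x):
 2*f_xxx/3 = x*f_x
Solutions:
 f(x) = C1 + Integral(C2*airyai(2^(2/3)*3^(1/3)*x/2) + C3*airybi(2^(2/3)*3^(1/3)*x/2), x)


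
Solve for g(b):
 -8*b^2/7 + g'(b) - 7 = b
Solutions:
 g(b) = C1 + 8*b^3/21 + b^2/2 + 7*b


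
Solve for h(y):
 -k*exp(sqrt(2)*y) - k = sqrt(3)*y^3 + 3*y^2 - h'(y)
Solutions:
 h(y) = C1 + k*y + sqrt(2)*k*exp(sqrt(2)*y)/2 + sqrt(3)*y^4/4 + y^3


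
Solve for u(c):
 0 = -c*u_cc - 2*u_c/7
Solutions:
 u(c) = C1 + C2*c^(5/7)


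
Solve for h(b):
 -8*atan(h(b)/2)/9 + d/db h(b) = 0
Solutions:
 Integral(1/atan(_y/2), (_y, h(b))) = C1 + 8*b/9


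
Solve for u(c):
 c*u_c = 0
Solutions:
 u(c) = C1


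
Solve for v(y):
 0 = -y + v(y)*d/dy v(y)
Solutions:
 v(y) = -sqrt(C1 + y^2)
 v(y) = sqrt(C1 + y^2)


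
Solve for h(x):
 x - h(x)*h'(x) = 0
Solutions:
 h(x) = -sqrt(C1 + x^2)
 h(x) = sqrt(C1 + x^2)


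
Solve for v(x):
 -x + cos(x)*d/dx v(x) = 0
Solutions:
 v(x) = C1 + Integral(x/cos(x), x)


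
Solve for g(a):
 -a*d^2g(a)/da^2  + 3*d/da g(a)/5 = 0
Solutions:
 g(a) = C1 + C2*a^(8/5)


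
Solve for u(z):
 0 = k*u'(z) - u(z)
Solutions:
 u(z) = C1*exp(z/k)


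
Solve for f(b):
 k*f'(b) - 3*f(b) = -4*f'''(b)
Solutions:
 f(b) = C1*exp(b*(-k/((-3^(1/3) + 3^(5/6)*I)*(sqrt(3)*sqrt(k^3 + 243) + 27)^(1/3)) - 3^(1/3)*(sqrt(3)*sqrt(k^3 + 243) + 27)^(1/3)/12 + 3^(5/6)*I*(sqrt(3)*sqrt(k^3 + 243) + 27)^(1/3)/12)) + C2*exp(b*(k/((3^(1/3) + 3^(5/6)*I)*(sqrt(3)*sqrt(k^3 + 243) + 27)^(1/3)) - 3^(1/3)*(sqrt(3)*sqrt(k^3 + 243) + 27)^(1/3)/12 - 3^(5/6)*I*(sqrt(3)*sqrt(k^3 + 243) + 27)^(1/3)/12)) + C3*exp(3^(1/3)*b*(-3^(1/3)*k/(sqrt(3)*sqrt(k^3 + 243) + 27)^(1/3) + (sqrt(3)*sqrt(k^3 + 243) + 27)^(1/3))/6)


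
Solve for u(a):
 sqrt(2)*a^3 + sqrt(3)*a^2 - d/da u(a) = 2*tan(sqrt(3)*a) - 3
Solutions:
 u(a) = C1 + sqrt(2)*a^4/4 + sqrt(3)*a^3/3 + 3*a + 2*sqrt(3)*log(cos(sqrt(3)*a))/3


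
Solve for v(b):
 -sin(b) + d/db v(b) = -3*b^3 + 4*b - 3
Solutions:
 v(b) = C1 - 3*b^4/4 + 2*b^2 - 3*b - cos(b)


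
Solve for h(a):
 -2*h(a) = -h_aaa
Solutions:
 h(a) = C3*exp(2^(1/3)*a) + (C1*sin(2^(1/3)*sqrt(3)*a/2) + C2*cos(2^(1/3)*sqrt(3)*a/2))*exp(-2^(1/3)*a/2)


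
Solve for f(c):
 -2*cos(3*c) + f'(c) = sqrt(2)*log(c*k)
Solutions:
 f(c) = C1 + sqrt(2)*c*(log(c*k) - 1) + 2*sin(3*c)/3


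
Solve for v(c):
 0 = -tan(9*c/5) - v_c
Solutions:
 v(c) = C1 + 5*log(cos(9*c/5))/9


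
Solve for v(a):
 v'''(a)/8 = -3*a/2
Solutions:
 v(a) = C1 + C2*a + C3*a^2 - a^4/2


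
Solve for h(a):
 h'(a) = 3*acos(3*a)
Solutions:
 h(a) = C1 + 3*a*acos(3*a) - sqrt(1 - 9*a^2)


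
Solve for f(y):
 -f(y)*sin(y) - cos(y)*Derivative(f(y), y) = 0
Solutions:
 f(y) = C1*cos(y)


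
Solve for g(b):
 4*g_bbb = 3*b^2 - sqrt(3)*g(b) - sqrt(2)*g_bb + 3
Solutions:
 g(b) = C1*exp(b*(-2*sqrt(2) + 2^(2/3)/(sqrt(2) + 108*sqrt(3) + sqrt(-2 + (sqrt(2) + 108*sqrt(3))^2))^(1/3) + 2^(1/3)*(sqrt(2) + 108*sqrt(3) + sqrt(-2 + (sqrt(2) + 108*sqrt(3))^2))^(1/3))/24)*sin(2^(1/3)*sqrt(3)*b*(-(sqrt(2) + 108*sqrt(3) + sqrt(-2 + (sqrt(2) + 108*sqrt(3))^2))^(1/3) + 2^(1/3)/(sqrt(2) + 108*sqrt(3) + sqrt(-2 + (sqrt(2) + 108*sqrt(3))^2))^(1/3))/24) + C2*exp(b*(-2*sqrt(2) + 2^(2/3)/(sqrt(2) + 108*sqrt(3) + sqrt(-2 + (sqrt(2) + 108*sqrt(3))^2))^(1/3) + 2^(1/3)*(sqrt(2) + 108*sqrt(3) + sqrt(-2 + (sqrt(2) + 108*sqrt(3))^2))^(1/3))/24)*cos(2^(1/3)*sqrt(3)*b*(-(sqrt(2) + 108*sqrt(3) + sqrt(-2 + (sqrt(2) + 108*sqrt(3))^2))^(1/3) + 2^(1/3)/(sqrt(2) + 108*sqrt(3) + sqrt(-2 + (sqrt(2) + 108*sqrt(3))^2))^(1/3))/24) + C3*exp(-b*(2^(2/3)/(sqrt(2) + 108*sqrt(3) + sqrt(-2 + (sqrt(2) + 108*sqrt(3))^2))^(1/3) + sqrt(2) + 2^(1/3)*(sqrt(2) + 108*sqrt(3) + sqrt(-2 + (sqrt(2) + 108*sqrt(3))^2))^(1/3))/12) + sqrt(3)*b^2 - 2*sqrt(2) + sqrt(3)


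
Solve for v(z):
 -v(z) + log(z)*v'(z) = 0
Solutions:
 v(z) = C1*exp(li(z))


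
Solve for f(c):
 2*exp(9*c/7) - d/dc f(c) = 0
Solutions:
 f(c) = C1 + 14*exp(9*c/7)/9


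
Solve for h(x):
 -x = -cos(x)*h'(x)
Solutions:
 h(x) = C1 + Integral(x/cos(x), x)


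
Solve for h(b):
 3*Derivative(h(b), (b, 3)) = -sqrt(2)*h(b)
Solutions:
 h(b) = C3*exp(-2^(1/6)*3^(2/3)*b/3) + (C1*sin(6^(1/6)*b/2) + C2*cos(6^(1/6)*b/2))*exp(2^(1/6)*3^(2/3)*b/6)


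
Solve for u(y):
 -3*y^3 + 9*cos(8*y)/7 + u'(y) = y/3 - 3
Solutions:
 u(y) = C1 + 3*y^4/4 + y^2/6 - 3*y - 9*sin(8*y)/56


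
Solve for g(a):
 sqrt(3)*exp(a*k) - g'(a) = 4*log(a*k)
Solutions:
 g(a) = C1 - 4*a*log(a*k) + 4*a + Piecewise((sqrt(3)*exp(a*k)/k, Ne(k, 0)), (sqrt(3)*a, True))


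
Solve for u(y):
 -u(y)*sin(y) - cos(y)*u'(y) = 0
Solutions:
 u(y) = C1*cos(y)


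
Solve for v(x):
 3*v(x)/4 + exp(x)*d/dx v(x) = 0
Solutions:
 v(x) = C1*exp(3*exp(-x)/4)


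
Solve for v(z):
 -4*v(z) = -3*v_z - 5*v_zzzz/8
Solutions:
 v(z) = C1*exp(z*(-10^(2/3)*(19 + 3*sqrt(129))^(1/3) + 20*10^(1/3)/(19 + 3*sqrt(129))^(1/3) + 20)/30)*sin(10^(1/3)*sqrt(3)*z*(20/(19 + 3*sqrt(129))^(1/3) + 10^(1/3)*(19 + 3*sqrt(129))^(1/3))/30) + C2*exp(z*(-10^(2/3)*(19 + 3*sqrt(129))^(1/3) + 20*10^(1/3)/(19 + 3*sqrt(129))^(1/3) + 20)/30)*cos(10^(1/3)*sqrt(3)*z*(20/(19 + 3*sqrt(129))^(1/3) + 10^(1/3)*(19 + 3*sqrt(129))^(1/3))/30) + C3*exp(-2*z) + C4*exp(z*(-20*10^(1/3)/(19 + 3*sqrt(129))^(1/3) + 10 + 10^(2/3)*(19 + 3*sqrt(129))^(1/3))/15)


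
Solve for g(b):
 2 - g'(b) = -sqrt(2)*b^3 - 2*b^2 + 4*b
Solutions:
 g(b) = C1 + sqrt(2)*b^4/4 + 2*b^3/3 - 2*b^2 + 2*b


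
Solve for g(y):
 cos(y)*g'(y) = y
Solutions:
 g(y) = C1 + Integral(y/cos(y), y)


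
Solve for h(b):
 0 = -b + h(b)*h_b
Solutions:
 h(b) = -sqrt(C1 + b^2)
 h(b) = sqrt(C1 + b^2)


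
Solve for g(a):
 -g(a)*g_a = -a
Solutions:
 g(a) = -sqrt(C1 + a^2)
 g(a) = sqrt(C1 + a^2)


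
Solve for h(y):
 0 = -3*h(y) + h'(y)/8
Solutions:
 h(y) = C1*exp(24*y)


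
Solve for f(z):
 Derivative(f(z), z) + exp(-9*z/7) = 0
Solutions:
 f(z) = C1 + 7*exp(-9*z/7)/9


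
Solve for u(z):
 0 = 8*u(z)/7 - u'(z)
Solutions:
 u(z) = C1*exp(8*z/7)


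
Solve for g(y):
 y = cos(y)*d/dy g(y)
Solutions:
 g(y) = C1 + Integral(y/cos(y), y)


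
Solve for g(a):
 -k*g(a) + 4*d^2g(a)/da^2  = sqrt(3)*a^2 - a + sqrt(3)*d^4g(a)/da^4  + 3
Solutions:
 g(a) = C1*exp(-3^(3/4)*a*sqrt(2 - sqrt(-sqrt(3)*k + 4))/3) + C2*exp(3^(3/4)*a*sqrt(2 - sqrt(-sqrt(3)*k + 4))/3) + C3*exp(-3^(3/4)*a*sqrt(sqrt(-sqrt(3)*k + 4) + 2)/3) + C4*exp(3^(3/4)*a*sqrt(sqrt(-sqrt(3)*k + 4) + 2)/3) - sqrt(3)*a^2/k + a/k - 3/k - 8*sqrt(3)/k^2


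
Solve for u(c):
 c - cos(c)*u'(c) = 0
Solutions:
 u(c) = C1 + Integral(c/cos(c), c)


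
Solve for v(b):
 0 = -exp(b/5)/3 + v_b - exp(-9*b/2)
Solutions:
 v(b) = C1 + 5*exp(b/5)/3 - 2*exp(-9*b/2)/9


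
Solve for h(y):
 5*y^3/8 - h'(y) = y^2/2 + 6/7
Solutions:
 h(y) = C1 + 5*y^4/32 - y^3/6 - 6*y/7


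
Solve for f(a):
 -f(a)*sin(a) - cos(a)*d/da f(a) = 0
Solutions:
 f(a) = C1*cos(a)


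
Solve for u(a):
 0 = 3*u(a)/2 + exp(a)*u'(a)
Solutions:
 u(a) = C1*exp(3*exp(-a)/2)


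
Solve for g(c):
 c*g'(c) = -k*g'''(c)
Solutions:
 g(c) = C1 + Integral(C2*airyai(c*(-1/k)^(1/3)) + C3*airybi(c*(-1/k)^(1/3)), c)


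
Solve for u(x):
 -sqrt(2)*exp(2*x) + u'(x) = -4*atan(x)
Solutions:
 u(x) = C1 - 4*x*atan(x) + sqrt(2)*exp(2*x)/2 + 2*log(x^2 + 1)


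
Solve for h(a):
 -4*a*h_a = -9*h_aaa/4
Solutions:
 h(a) = C1 + Integral(C2*airyai(2*6^(1/3)*a/3) + C3*airybi(2*6^(1/3)*a/3), a)


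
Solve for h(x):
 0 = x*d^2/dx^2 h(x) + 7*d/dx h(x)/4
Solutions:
 h(x) = C1 + C2/x^(3/4)


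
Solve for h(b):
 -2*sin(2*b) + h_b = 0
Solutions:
 h(b) = C1 - cos(2*b)


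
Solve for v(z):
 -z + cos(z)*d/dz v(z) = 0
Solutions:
 v(z) = C1 + Integral(z/cos(z), z)


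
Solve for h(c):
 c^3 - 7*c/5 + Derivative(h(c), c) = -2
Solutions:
 h(c) = C1 - c^4/4 + 7*c^2/10 - 2*c


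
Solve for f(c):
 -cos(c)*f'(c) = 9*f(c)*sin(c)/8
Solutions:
 f(c) = C1*cos(c)^(9/8)


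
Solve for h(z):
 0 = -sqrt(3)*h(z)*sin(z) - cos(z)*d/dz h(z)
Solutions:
 h(z) = C1*cos(z)^(sqrt(3))


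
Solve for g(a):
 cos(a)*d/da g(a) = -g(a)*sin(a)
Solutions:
 g(a) = C1*cos(a)


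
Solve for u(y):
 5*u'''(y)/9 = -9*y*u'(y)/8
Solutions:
 u(y) = C1 + Integral(C2*airyai(-3*3^(1/3)*5^(2/3)*y/10) + C3*airybi(-3*3^(1/3)*5^(2/3)*y/10), y)


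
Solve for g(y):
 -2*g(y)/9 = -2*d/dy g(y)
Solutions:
 g(y) = C1*exp(y/9)


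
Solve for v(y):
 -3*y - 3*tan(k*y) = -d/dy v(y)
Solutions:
 v(y) = C1 + 3*y^2/2 + 3*Piecewise((-log(cos(k*y))/k, Ne(k, 0)), (0, True))


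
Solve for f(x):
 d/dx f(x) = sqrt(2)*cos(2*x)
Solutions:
 f(x) = C1 + sqrt(2)*sin(2*x)/2


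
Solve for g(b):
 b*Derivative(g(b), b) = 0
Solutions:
 g(b) = C1


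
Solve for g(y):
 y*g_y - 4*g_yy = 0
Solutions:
 g(y) = C1 + C2*erfi(sqrt(2)*y/4)


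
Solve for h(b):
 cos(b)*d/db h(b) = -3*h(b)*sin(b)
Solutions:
 h(b) = C1*cos(b)^3


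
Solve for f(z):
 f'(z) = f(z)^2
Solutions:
 f(z) = -1/(C1 + z)


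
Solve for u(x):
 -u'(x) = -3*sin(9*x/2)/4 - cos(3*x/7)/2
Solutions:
 u(x) = C1 + 7*sin(3*x/7)/6 - cos(9*x/2)/6


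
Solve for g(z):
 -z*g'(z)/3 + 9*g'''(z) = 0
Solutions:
 g(z) = C1 + Integral(C2*airyai(z/3) + C3*airybi(z/3), z)


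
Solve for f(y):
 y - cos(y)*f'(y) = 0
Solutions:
 f(y) = C1 + Integral(y/cos(y), y)


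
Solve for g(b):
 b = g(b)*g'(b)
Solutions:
 g(b) = -sqrt(C1 + b^2)
 g(b) = sqrt(C1 + b^2)


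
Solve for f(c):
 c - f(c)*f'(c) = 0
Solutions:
 f(c) = -sqrt(C1 + c^2)
 f(c) = sqrt(C1 + c^2)


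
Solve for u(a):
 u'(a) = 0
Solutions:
 u(a) = C1


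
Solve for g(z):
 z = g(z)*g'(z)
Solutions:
 g(z) = -sqrt(C1 + z^2)
 g(z) = sqrt(C1 + z^2)


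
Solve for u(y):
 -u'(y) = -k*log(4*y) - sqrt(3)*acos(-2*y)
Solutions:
 u(y) = C1 + k*y*(log(y) - 1) + 2*k*y*log(2) + sqrt(3)*(y*acos(-2*y) + sqrt(1 - 4*y^2)/2)


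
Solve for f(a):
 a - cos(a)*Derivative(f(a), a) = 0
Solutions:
 f(a) = C1 + Integral(a/cos(a), a)


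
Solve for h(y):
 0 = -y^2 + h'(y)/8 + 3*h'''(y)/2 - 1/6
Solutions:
 h(y) = C1 + C2*sin(sqrt(3)*y/6) + C3*cos(sqrt(3)*y/6) + 8*y^3/3 - 572*y/3


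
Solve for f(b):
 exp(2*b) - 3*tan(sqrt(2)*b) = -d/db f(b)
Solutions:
 f(b) = C1 - exp(2*b)/2 - 3*sqrt(2)*log(cos(sqrt(2)*b))/2


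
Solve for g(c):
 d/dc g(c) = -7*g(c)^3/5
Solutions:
 g(c) = -sqrt(10)*sqrt(-1/(C1 - 7*c))/2
 g(c) = sqrt(10)*sqrt(-1/(C1 - 7*c))/2


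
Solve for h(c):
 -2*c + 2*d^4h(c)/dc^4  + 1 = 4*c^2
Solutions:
 h(c) = C1 + C2*c + C3*c^2 + C4*c^3 + c^6/180 + c^5/120 - c^4/48


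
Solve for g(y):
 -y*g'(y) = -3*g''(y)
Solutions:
 g(y) = C1 + C2*erfi(sqrt(6)*y/6)


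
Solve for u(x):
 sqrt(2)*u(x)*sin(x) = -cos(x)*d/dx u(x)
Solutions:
 u(x) = C1*cos(x)^(sqrt(2))


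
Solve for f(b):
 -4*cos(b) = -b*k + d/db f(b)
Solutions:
 f(b) = C1 + b^2*k/2 - 4*sin(b)


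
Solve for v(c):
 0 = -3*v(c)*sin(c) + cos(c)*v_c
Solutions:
 v(c) = C1/cos(c)^3


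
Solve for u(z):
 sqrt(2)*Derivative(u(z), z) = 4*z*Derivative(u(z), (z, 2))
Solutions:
 u(z) = C1 + C2*z^(sqrt(2)/4 + 1)


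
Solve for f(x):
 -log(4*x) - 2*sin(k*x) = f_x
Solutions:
 f(x) = C1 - x*log(x) - 2*x*log(2) + x - 2*Piecewise((-cos(k*x)/k, Ne(k, 0)), (0, True))


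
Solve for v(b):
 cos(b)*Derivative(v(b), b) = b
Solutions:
 v(b) = C1 + Integral(b/cos(b), b)


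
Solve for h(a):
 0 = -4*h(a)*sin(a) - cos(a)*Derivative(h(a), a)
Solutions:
 h(a) = C1*cos(a)^4


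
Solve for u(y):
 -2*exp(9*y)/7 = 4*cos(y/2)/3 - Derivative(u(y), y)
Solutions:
 u(y) = C1 + 2*exp(9*y)/63 + 8*sin(y/2)/3


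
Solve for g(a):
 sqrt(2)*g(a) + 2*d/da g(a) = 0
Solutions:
 g(a) = C1*exp(-sqrt(2)*a/2)


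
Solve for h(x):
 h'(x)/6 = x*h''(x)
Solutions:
 h(x) = C1 + C2*x^(7/6)


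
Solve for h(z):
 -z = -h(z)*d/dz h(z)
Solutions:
 h(z) = -sqrt(C1 + z^2)
 h(z) = sqrt(C1 + z^2)


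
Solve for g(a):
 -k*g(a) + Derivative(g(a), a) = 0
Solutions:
 g(a) = C1*exp(a*k)


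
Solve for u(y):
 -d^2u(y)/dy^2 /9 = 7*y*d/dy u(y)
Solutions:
 u(y) = C1 + C2*erf(3*sqrt(14)*y/2)


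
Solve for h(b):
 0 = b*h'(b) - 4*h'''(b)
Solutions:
 h(b) = C1 + Integral(C2*airyai(2^(1/3)*b/2) + C3*airybi(2^(1/3)*b/2), b)


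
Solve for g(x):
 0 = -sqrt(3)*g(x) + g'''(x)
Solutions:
 g(x) = C3*exp(3^(1/6)*x) + (C1*sin(3^(2/3)*x/2) + C2*cos(3^(2/3)*x/2))*exp(-3^(1/6)*x/2)


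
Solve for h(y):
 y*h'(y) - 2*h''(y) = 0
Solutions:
 h(y) = C1 + C2*erfi(y/2)


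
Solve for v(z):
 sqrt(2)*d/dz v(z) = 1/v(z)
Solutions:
 v(z) = -sqrt(C1 + sqrt(2)*z)
 v(z) = sqrt(C1 + sqrt(2)*z)


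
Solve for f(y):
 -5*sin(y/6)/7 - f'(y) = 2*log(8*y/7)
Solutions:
 f(y) = C1 - 2*y*log(y) - 6*y*log(2) + 2*y + 2*y*log(7) + 30*cos(y/6)/7


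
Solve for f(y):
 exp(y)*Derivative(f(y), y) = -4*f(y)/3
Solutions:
 f(y) = C1*exp(4*exp(-y)/3)


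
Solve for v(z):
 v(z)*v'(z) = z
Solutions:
 v(z) = -sqrt(C1 + z^2)
 v(z) = sqrt(C1 + z^2)


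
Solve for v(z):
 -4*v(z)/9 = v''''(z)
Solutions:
 v(z) = (C1*sin(sqrt(3)*z/3) + C2*cos(sqrt(3)*z/3))*exp(-sqrt(3)*z/3) + (C3*sin(sqrt(3)*z/3) + C4*cos(sqrt(3)*z/3))*exp(sqrt(3)*z/3)


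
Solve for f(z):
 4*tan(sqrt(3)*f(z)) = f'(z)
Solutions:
 f(z) = sqrt(3)*(pi - asin(C1*exp(4*sqrt(3)*z)))/3
 f(z) = sqrt(3)*asin(C1*exp(4*sqrt(3)*z))/3


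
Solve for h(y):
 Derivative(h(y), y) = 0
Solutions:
 h(y) = C1


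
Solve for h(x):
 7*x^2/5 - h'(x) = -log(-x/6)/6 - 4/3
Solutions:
 h(x) = C1 + 7*x^3/15 + x*log(-x)/6 + x*(7 - log(6))/6


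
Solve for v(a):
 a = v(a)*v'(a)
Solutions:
 v(a) = -sqrt(C1 + a^2)
 v(a) = sqrt(C1 + a^2)


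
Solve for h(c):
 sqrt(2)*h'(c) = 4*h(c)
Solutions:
 h(c) = C1*exp(2*sqrt(2)*c)


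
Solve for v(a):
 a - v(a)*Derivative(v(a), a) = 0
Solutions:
 v(a) = -sqrt(C1 + a^2)
 v(a) = sqrt(C1 + a^2)


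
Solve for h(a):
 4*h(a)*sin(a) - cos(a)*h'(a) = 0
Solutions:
 h(a) = C1/cos(a)^4


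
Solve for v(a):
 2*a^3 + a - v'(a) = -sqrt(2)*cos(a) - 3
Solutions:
 v(a) = C1 + a^4/2 + a^2/2 + 3*a + sqrt(2)*sin(a)


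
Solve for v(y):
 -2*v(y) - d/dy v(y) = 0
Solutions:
 v(y) = C1*exp(-2*y)


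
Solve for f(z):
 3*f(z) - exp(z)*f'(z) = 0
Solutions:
 f(z) = C1*exp(-3*exp(-z))


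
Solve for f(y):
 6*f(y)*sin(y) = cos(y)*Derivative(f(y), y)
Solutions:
 f(y) = C1/cos(y)^6


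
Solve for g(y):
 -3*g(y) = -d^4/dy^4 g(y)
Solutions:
 g(y) = C1*exp(-3^(1/4)*y) + C2*exp(3^(1/4)*y) + C3*sin(3^(1/4)*y) + C4*cos(3^(1/4)*y)


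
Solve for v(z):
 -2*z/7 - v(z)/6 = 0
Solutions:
 v(z) = -12*z/7


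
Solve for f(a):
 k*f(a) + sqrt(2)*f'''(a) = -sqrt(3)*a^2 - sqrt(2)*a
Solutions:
 f(a) = C1*exp(2^(5/6)*a*(-k)^(1/3)/2) + C2*exp(2^(5/6)*a*(-k)^(1/3)*(-1 + sqrt(3)*I)/4) + C3*exp(-2^(5/6)*a*(-k)^(1/3)*(1 + sqrt(3)*I)/4) - sqrt(3)*a^2/k - sqrt(2)*a/k


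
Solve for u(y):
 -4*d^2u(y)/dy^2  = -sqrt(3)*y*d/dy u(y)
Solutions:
 u(y) = C1 + C2*erfi(sqrt(2)*3^(1/4)*y/4)


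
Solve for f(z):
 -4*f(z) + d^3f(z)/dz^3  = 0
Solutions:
 f(z) = C3*exp(2^(2/3)*z) + (C1*sin(2^(2/3)*sqrt(3)*z/2) + C2*cos(2^(2/3)*sqrt(3)*z/2))*exp(-2^(2/3)*z/2)


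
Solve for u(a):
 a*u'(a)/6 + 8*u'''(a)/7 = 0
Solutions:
 u(a) = C1 + Integral(C2*airyai(-6^(2/3)*7^(1/3)*a/12) + C3*airybi(-6^(2/3)*7^(1/3)*a/12), a)


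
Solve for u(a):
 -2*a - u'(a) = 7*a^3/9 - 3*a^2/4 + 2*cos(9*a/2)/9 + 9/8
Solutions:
 u(a) = C1 - 7*a^4/36 + a^3/4 - a^2 - 9*a/8 - 4*sin(9*a/2)/81


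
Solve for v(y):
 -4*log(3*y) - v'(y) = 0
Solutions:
 v(y) = C1 - 4*y*log(y) - y*log(81) + 4*y


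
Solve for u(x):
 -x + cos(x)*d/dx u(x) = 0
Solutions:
 u(x) = C1 + Integral(x/cos(x), x)


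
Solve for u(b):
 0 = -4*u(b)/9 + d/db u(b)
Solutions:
 u(b) = C1*exp(4*b/9)


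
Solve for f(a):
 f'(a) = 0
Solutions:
 f(a) = C1


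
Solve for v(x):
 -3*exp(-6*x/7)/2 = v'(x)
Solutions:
 v(x) = C1 + 7*exp(-6*x/7)/4


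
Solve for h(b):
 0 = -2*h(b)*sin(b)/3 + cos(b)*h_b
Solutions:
 h(b) = C1/cos(b)^(2/3)
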